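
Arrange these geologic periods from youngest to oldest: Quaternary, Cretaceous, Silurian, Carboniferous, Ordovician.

Quaternary, Cretaceous, Carboniferous, Silurian, Ordovician

Group by era (each group listed oldest first) — Paleozoic: Ordovician, Silurian, Carboniferous; Mesozoic: Cretaceous; Cenozoic: Quaternary. The eras run Paleozoic → Mesozoic → Cenozoic. Concatenating the groups in that era order and then reversing gives youngest to oldest.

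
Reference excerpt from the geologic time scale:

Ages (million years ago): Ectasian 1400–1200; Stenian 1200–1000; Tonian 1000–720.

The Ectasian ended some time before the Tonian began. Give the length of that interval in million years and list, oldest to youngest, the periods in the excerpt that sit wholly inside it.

200 million years; Stenian

End of Ectasian = 1200 Ma; start of Tonian = 1000 Ma.
Gap = 1200 − 1000 = 200 Myr.
Periods wholly inside 1200–1000 Ma: Stenian (1200–1000).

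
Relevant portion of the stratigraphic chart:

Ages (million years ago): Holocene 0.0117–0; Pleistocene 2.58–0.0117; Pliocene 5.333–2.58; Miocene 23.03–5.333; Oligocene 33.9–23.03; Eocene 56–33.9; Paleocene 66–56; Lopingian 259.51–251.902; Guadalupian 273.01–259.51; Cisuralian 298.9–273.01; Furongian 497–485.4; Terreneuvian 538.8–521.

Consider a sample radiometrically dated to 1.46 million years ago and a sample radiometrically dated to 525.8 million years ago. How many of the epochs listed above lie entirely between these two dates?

The older date is 525.8 Ma and the younger is 1.46 Ma.
Epochs with start < 525.8 and end > 1.46 Ma: Furongian (497–485.4), Cisuralian (298.9–273.01), Guadalupian (273.01–259.51), Lopingian (259.51–251.902), Paleocene (66–56), Eocene (56–33.9), Oligocene (33.9–23.03), Miocene (23.03–5.333), Pliocene (5.333–2.58).
That is 9 complete epochs.

9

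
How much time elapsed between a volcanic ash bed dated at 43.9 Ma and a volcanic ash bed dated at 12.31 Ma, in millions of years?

43.9 − 12.31 = 31.59 million years.

31.59 million years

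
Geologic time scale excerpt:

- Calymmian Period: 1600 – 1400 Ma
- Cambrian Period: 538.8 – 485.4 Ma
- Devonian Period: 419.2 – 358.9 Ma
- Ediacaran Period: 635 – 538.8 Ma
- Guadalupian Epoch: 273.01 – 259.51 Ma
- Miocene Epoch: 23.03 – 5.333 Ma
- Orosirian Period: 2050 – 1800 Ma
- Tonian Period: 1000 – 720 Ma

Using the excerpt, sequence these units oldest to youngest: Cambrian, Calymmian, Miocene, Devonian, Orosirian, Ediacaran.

Read off each span (Ma): Cambrian 538.8–485.4; Calymmian 1600–1400; Miocene 23.03–5.333; Devonian 419.2–358.9; Orosirian 2050–1800; Ediacaran 635–538.8.
Larger Ma is older, so oldest→youngest is Orosirian, Calymmian, Ediacaran, Cambrian, Devonian, Miocene.

Orosirian, Calymmian, Ediacaran, Cambrian, Devonian, Miocene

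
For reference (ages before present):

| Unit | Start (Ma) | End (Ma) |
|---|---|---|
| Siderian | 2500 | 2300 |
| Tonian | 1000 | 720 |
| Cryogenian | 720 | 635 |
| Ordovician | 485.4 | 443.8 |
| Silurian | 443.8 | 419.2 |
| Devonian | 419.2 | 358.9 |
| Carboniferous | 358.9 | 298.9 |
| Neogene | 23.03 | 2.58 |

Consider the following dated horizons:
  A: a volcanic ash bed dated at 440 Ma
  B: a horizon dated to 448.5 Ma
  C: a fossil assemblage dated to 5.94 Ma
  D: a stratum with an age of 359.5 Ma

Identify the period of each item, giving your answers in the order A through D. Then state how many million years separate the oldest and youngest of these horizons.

A — Silurian; B — Ordovician; C — Neogene; D — Devonian; span 442.56 million years

Match each age against the start–end ranges in the excerpt: A = 440 Ma → Silurian (443.8–419.2); B = 448.5 Ma → Ordovician (485.4–443.8); C = 5.94 Ma → Neogene (23.03–2.58); D = 359.5 Ma → Devonian (419.2–358.9).
The largest age is 448.5 Ma and the smallest is 5.94 Ma; their difference is 442.56 Myr.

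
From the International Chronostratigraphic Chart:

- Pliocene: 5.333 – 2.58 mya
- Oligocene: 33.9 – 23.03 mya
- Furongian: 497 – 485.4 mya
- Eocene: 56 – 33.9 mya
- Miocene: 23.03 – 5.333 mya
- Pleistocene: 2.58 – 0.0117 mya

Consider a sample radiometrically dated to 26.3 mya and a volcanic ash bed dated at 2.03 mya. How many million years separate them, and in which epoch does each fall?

24.27 million years apart; the first in the Oligocene, the second in the Pleistocene

Elapsed time: 26.3 − 2.03 = 24.27 Myr.
26.3 Ma lies within 33.9–23.03 Ma: Oligocene.
2.03 Ma lies within 2.58–0.0117 Ma: Pleistocene.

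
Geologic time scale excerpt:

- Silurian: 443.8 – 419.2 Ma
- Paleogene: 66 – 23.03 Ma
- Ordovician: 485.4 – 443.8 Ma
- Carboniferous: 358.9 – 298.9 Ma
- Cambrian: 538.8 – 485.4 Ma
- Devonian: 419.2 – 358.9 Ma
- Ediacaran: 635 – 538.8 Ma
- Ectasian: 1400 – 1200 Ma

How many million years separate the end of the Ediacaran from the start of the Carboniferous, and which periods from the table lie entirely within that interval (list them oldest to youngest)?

The Ediacaran closes at 538.8 Ma and the Carboniferous opens at 358.9 Ma, so the interval is 538.8 − 358.9 = 179.9 Myr.
A period fits inside if it starts at or after 538.8 Ma and ends at or before 358.9 Ma; oldest first that gives Cambrian, Ordovician, Silurian, Devonian.

179.9 million years; Cambrian, Ordovician, Silurian, Devonian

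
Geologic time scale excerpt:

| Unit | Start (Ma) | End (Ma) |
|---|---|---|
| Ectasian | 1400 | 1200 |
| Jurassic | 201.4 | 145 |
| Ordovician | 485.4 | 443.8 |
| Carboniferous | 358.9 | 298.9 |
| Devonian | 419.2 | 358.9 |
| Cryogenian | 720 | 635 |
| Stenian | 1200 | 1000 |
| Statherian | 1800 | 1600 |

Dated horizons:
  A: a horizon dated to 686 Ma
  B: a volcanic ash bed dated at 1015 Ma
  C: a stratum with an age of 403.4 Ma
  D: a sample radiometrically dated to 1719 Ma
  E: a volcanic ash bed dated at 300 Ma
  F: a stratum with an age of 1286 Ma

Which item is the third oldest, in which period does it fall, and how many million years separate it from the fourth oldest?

Sorted oldest-first by Ma: D (1719), F (1286), B (1015), A (686), C (403.4), E (300).
The third oldest is B at 1015 Ma, which lies in 1200–1000 Ma: the Stenian.
The fourth oldest is A at 686 Ma; separation = |1015 − 686| = 329 Myr.

B, in the Stenian; 329 million years to A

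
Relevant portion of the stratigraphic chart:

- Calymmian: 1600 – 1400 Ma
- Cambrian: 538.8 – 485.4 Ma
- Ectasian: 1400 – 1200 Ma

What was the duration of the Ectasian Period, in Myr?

200 million years

1400 − 1200 = 200 million years.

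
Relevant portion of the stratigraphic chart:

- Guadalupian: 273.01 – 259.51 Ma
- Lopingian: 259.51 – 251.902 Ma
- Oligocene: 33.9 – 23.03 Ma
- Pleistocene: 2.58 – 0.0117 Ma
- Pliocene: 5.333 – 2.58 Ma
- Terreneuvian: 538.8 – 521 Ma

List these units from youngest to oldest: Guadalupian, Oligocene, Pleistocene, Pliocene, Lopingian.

Sorting by start age (ascending Ma, since larger Ma = older): Pleistocene began 2.58, Pliocene began 5.333, Oligocene began 33.9, Lopingian began 259.51, Guadalupian began 273.01.

Pleistocene, Pliocene, Oligocene, Lopingian, Guadalupian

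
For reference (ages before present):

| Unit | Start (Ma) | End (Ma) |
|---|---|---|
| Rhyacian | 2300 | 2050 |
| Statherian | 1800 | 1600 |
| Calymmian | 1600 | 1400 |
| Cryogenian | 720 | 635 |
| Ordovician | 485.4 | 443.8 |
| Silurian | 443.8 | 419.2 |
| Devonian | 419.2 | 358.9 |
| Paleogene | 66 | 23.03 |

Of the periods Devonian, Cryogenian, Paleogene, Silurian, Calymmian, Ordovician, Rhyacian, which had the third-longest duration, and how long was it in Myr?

Cryogenian, 85 million years

Durations: Devonian 60.3; Cryogenian 85; Paleogene 42.97; Silurian 24.6; Calymmian 200; Ordovician 41.6; Rhyacian 250 Myr.
Sorted longest-first: Rhyacian (250), Calymmian (200), Cryogenian (85), Devonian (60.3), Paleogene (42.97), Ordovician (41.6), Silurian (24.6).
The third longest is Cryogenian at 85 Myr.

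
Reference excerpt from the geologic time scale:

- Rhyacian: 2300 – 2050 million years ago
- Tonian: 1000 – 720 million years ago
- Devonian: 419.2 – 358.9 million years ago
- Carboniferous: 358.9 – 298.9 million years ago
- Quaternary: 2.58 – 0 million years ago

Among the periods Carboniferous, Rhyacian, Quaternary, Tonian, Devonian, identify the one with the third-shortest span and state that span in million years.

Start − end for each: Carboniferous 358.9 − 298.9 = 60; Rhyacian 2300 − 2050 = 250; Quaternary 2.58 − 0 = 2.58; Tonian 1000 − 720 = 280; Devonian 419.2 − 358.9 = 60.3.
Ranking these from shortest: Quaternary < Carboniferous < Devonian < Rhyacian < Tonian.
Position 3 in that ranking is Devonian, which lasted 60.3 Myr.

Devonian, 60.3 million years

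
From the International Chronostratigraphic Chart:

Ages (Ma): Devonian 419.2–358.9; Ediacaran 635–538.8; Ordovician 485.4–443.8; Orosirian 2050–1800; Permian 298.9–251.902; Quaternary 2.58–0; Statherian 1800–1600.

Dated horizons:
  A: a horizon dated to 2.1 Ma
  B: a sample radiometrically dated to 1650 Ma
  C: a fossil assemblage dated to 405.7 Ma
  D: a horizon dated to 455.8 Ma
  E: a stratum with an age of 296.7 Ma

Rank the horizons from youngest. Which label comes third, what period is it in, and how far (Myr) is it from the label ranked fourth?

C, in the Devonian; 50.1 million years to D

Sorted youngest-first by Ma: A (2.1), E (296.7), C (405.7), D (455.8), B (1650).
The third youngest is C at 405.7 Ma, which lies in 419.2–358.9 Ma: the Devonian.
The fourth youngest is D at 455.8 Ma; separation = |405.7 − 455.8| = 50.1 Myr.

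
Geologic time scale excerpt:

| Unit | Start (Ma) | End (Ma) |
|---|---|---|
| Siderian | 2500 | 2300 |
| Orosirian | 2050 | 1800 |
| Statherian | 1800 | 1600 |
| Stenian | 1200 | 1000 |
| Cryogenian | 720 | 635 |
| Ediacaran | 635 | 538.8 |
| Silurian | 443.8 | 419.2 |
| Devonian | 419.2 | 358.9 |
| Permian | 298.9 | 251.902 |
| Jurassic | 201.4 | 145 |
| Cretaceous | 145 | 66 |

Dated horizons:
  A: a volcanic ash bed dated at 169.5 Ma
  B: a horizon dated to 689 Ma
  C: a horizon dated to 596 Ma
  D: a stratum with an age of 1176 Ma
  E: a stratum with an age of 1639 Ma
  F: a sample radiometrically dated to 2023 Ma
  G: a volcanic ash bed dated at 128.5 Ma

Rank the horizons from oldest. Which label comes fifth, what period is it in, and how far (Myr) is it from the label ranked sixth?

C, in the Ediacaran; 426.5 million years to A

Sorted oldest-first by Ma: F (2023), E (1639), D (1176), B (689), C (596), A (169.5), G (128.5).
The fifth oldest is C at 596 Ma, which lies in 635–538.8 Ma: the Ediacaran.
The sixth oldest is A at 169.5 Ma; separation = |596 − 169.5| = 426.5 Myr.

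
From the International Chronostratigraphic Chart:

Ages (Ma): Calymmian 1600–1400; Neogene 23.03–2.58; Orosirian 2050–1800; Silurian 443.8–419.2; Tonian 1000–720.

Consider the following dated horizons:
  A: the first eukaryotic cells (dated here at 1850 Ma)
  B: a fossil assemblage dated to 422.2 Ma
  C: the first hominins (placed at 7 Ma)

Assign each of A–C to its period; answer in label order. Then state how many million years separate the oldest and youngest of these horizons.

A — Orosirian; B — Silurian; C — Neogene; span 1843 million years

A: 1850 Ma lies in 2050–1800 Ma, so Orosirian.
B: 422.2 Ma lies in 443.8–419.2 Ma, so Silurian.
C: 7 Ma lies in 23.03–2.58 Ma, so Neogene.
Oldest = 1850 Ma, youngest = 7 Ma → span 1843 Myr.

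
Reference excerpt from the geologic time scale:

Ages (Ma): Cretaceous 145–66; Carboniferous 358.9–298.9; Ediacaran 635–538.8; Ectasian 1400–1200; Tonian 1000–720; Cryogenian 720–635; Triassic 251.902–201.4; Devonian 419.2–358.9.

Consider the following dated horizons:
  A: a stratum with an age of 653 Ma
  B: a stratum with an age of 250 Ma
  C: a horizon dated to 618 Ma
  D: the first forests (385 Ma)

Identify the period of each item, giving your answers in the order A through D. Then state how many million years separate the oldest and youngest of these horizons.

Match each age against the start–end ranges in the excerpt: A = 653 Ma → Cryogenian (720–635); B = 250 Ma → Triassic (251.902–201.4); C = 618 Ma → Ediacaran (635–538.8); D = 385 Ma → Devonian (419.2–358.9).
The largest age is 653 Ma and the smallest is 250 Ma; their difference is 403 Myr.

A — Cryogenian; B — Triassic; C — Ediacaran; D — Devonian; span 403 million years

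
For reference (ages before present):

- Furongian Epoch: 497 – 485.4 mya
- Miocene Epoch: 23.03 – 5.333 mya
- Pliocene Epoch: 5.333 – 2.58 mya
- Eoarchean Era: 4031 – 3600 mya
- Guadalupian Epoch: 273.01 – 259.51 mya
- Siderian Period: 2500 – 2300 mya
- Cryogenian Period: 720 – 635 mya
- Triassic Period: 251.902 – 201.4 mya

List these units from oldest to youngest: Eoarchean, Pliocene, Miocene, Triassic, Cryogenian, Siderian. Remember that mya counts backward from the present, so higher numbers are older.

The oldest of these is Eoarchean (starts 4031 Ma) and the youngest is Pliocene (ends 2.58 Ma).
In between, by decreasing start age: Siderian (2500), Cryogenian (720), Triassic (251.902), Miocene (23.03).

Eoarchean, Siderian, Cryogenian, Triassic, Miocene, Pliocene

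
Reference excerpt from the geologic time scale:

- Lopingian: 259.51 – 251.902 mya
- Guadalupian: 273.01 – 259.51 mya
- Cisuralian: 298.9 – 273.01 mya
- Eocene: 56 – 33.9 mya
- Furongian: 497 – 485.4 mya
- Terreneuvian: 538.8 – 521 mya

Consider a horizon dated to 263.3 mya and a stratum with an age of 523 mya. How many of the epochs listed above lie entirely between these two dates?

523 Ma sits inside the Terreneuvian (538.8–521) and 263.3 Ma inside the Guadalupian (273.01–259.51); neither of those is wholly between the two dates.
The listed epochs lying completely between them are Furongian, Cisuralian — 2 in all.

2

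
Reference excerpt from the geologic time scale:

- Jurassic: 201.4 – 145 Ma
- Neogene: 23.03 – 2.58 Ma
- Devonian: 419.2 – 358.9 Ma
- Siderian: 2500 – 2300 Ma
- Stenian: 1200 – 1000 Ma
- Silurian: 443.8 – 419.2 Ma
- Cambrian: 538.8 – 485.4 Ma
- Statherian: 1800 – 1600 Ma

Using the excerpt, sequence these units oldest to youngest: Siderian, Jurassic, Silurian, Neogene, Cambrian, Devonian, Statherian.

Read off each span (Ma): Siderian 2500–2300; Jurassic 201.4–145; Silurian 443.8–419.2; Neogene 23.03–2.58; Cambrian 538.8–485.4; Devonian 419.2–358.9; Statherian 1800–1600.
Larger Ma is older, so oldest→youngest is Siderian, Statherian, Cambrian, Silurian, Devonian, Jurassic, Neogene.

Siderian, then Statherian, then Cambrian, then Silurian, then Devonian, then Jurassic, then Neogene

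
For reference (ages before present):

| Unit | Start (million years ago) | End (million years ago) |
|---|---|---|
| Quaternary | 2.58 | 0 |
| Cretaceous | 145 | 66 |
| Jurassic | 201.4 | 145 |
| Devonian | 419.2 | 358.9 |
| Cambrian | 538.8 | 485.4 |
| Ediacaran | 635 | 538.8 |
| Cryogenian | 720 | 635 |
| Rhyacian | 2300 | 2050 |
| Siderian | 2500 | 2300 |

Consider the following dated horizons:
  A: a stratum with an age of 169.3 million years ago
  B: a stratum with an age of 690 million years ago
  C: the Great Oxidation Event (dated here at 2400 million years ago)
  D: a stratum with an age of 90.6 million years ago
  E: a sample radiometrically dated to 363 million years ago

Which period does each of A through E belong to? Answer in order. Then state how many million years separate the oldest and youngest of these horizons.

A — Jurassic; B — Cryogenian; C — Siderian; D — Cretaceous; E — Devonian; span 2309.4 million years

Match each age against the start–end ranges in the excerpt: A = 169.3 Ma → Jurassic (201.4–145); B = 690 Ma → Cryogenian (720–635); C = 2400 Ma → Siderian (2500–2300); D = 90.6 Ma → Cretaceous (145–66); E = 363 Ma → Devonian (419.2–358.9).
The largest age is 2400 Ma and the smallest is 90.6 Ma; their difference is 2309.4 Myr.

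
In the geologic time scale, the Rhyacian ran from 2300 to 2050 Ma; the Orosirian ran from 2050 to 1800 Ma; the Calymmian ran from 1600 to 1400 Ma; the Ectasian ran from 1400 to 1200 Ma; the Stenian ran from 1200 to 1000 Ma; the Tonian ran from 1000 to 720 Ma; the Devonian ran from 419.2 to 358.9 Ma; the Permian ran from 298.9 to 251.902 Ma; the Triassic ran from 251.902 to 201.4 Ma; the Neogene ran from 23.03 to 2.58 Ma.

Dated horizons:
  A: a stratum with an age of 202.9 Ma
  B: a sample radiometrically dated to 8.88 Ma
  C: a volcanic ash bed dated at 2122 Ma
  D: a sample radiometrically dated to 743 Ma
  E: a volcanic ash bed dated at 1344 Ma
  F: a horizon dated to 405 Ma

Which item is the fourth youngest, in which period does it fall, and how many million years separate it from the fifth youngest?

Sorted youngest-first by Ma: B (8.88), A (202.9), F (405), D (743), E (1344), C (2122).
The fourth youngest is D at 743 Ma, which lies in 1000–720 Ma: the Tonian.
The fifth youngest is E at 1344 Ma; separation = |743 − 1344| = 601 Myr.

D, in the Tonian; 601 million years to E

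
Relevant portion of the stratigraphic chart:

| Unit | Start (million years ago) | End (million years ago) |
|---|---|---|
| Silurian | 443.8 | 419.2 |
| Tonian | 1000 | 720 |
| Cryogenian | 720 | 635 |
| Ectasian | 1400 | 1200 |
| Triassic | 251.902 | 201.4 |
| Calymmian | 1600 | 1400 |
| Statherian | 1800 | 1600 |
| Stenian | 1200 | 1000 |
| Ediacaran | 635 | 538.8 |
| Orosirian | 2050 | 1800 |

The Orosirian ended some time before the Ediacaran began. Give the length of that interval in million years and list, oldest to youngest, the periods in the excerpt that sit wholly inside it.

1165 million years; Statherian, Calymmian, Ectasian, Stenian, Tonian, Cryogenian

The Orosirian closes at 1800 Ma and the Ediacaran opens at 635 Ma, so the interval is 1800 − 635 = 1165 Myr.
A period fits inside if it starts at or after 1800 Ma and ends at or before 635 Ma; oldest first that gives Statherian, Calymmian, Ectasian, Stenian, Tonian, Cryogenian.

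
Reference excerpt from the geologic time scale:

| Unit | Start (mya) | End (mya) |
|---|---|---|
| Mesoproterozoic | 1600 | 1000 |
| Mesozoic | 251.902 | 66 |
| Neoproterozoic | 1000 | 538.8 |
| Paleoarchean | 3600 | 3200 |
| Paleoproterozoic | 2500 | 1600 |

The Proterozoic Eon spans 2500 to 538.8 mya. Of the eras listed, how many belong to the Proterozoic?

3

Eras inside 2500–538.8 Ma: Paleoproterozoic, Mesoproterozoic, Neoproterozoic — 3 in total.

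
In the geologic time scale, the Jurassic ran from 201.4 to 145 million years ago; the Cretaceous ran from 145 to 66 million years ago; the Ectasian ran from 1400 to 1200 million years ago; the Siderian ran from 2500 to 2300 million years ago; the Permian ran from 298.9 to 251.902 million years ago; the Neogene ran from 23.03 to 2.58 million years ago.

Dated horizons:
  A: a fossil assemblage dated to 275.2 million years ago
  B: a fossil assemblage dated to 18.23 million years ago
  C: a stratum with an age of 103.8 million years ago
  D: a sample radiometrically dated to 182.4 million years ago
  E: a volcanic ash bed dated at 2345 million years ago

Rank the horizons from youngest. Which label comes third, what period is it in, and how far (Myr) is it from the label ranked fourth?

Smaller Ma means younger, so youngest first: B 18.23 < C 103.8 < D 182.4 < A 275.2 < E 2345.
Counting 3 along gives D (182.4 Ma); the excerpt puts that inside the Jurassic, 201.4–145 Ma.
Next in line is A (275.2 Ma), and 275.2 − 182.4 = 92.8 Myr.

D, in the Jurassic; 92.8 million years to A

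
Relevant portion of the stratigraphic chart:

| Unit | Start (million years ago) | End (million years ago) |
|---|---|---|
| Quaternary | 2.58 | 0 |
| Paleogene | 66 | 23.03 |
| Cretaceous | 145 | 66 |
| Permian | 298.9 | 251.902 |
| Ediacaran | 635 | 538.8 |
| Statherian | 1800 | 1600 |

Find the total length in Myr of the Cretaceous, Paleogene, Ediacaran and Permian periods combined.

Duration is start − end for each: (145 − 66) + (66 − 23.03) + (635 − 538.8) + (298.9 − 251.902).
That is 79 + 42.97 + 96.2 + 46.998, which totals 265.168 million years.

265.168 million years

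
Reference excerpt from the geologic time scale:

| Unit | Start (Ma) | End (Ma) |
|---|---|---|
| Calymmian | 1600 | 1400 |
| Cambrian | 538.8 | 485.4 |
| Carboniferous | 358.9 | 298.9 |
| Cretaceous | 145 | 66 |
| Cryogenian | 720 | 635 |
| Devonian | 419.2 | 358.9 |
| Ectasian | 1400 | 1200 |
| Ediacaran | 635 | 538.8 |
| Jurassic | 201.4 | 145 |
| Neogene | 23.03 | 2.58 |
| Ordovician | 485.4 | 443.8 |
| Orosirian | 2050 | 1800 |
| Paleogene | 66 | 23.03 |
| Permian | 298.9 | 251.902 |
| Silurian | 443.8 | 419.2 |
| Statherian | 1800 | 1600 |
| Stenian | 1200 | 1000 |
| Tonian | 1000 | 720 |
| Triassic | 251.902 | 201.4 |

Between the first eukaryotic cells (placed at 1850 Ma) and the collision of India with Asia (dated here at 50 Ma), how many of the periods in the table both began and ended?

1850 Ma sits inside the Orosirian (2050–1800) and 50 Ma inside the Paleogene (66–23.03); neither of those is wholly between the two dates.
The listed periods lying completely between them are Statherian, Calymmian, Ectasian, Stenian, Tonian, Cryogenian, Ediacaran, Cambrian, Ordovician, Silurian, Devonian, Carboniferous, Permian, Triassic, Jurassic, Cretaceous — 16 in all.

16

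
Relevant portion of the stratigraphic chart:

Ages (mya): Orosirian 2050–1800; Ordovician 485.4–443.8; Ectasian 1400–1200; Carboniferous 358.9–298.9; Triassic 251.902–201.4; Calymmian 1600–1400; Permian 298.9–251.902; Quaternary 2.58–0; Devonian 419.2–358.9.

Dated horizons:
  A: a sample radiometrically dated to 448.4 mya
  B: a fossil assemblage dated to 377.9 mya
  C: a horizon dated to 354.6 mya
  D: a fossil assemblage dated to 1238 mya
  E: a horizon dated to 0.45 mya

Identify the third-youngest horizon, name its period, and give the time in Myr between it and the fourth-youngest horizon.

B, in the Devonian; 70.5 million years to A

Smaller Ma means younger, so youngest first: E 0.45 < C 354.6 < B 377.9 < A 448.4 < D 1238.
Counting 3 along gives B (377.9 Ma); the excerpt puts that inside the Devonian, 419.2–358.9 Ma.
Next in line is A (448.4 Ma), and 448.4 − 377.9 = 70.5 Myr.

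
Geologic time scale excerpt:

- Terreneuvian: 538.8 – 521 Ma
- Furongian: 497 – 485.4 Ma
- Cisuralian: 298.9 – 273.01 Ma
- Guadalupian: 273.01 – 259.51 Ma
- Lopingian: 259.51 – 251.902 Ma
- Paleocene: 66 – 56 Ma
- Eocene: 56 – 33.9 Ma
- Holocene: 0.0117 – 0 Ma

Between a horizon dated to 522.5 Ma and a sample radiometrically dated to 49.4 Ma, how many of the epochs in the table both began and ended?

5

522.5 Ma sits inside the Terreneuvian (538.8–521) and 49.4 Ma inside the Eocene (56–33.9); neither of those is wholly between the two dates.
The listed epochs lying completely between them are Furongian, Cisuralian, Guadalupian, Lopingian, Paleocene — 5 in all.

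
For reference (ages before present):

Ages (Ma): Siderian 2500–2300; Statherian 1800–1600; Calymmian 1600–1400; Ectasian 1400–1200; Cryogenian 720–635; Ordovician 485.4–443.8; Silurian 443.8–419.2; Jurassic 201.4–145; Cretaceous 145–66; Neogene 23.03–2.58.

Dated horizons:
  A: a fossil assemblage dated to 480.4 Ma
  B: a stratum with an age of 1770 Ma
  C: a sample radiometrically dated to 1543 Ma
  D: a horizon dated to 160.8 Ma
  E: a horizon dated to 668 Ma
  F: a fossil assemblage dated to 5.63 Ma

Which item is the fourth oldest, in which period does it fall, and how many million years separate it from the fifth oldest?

A, in the Ordovician; 319.6 million years to D

Sorted oldest-first by Ma: B (1770), C (1543), E (668), A (480.4), D (160.8), F (5.63).
The fourth oldest is A at 480.4 Ma, which lies in 485.4–443.8 Ma: the Ordovician.
The fifth oldest is D at 160.8 Ma; separation = |480.4 − 160.8| = 319.6 Myr.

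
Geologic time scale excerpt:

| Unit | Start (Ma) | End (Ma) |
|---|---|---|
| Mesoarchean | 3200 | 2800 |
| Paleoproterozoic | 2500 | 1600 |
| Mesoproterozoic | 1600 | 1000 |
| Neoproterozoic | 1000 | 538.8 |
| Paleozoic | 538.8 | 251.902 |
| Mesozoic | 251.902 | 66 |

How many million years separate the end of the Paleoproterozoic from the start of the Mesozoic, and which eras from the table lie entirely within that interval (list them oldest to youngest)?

The Paleoproterozoic closes at 1600 Ma and the Mesozoic opens at 251.902 Ma, so the interval is 1600 − 251.902 = 1348.098 Myr.
An era fits inside if it starts at or after 1600 Ma and ends at or before 251.902 Ma; oldest first that gives Mesoproterozoic, Neoproterozoic, Paleozoic.

1348.098 million years; Mesoproterozoic, Neoproterozoic, Paleozoic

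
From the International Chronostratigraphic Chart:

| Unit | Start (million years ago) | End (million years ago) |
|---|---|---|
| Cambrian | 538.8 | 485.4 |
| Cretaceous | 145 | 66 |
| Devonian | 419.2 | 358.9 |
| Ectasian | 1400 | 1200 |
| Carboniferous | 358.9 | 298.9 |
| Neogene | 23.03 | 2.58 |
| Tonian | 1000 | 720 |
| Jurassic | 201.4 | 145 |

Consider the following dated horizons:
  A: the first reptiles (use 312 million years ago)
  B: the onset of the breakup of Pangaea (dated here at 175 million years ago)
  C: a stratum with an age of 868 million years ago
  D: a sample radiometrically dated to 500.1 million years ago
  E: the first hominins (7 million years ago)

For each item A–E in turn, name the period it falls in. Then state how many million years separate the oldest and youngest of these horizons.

Match each age against the start–end ranges in the excerpt: A = 312 Ma → Carboniferous (358.9–298.9); B = 175 Ma → Jurassic (201.4–145); C = 868 Ma → Tonian (1000–720); D = 500.1 Ma → Cambrian (538.8–485.4); E = 7 Ma → Neogene (23.03–2.58).
The largest age is 868 Ma and the smallest is 7 Ma; their difference is 861 Myr.

A — Carboniferous; B — Jurassic; C — Tonian; D — Cambrian; E — Neogene; span 861 million years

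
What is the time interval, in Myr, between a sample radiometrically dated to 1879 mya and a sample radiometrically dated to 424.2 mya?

1454.8 million years

1879 − 424.2 = 1454.8 million years.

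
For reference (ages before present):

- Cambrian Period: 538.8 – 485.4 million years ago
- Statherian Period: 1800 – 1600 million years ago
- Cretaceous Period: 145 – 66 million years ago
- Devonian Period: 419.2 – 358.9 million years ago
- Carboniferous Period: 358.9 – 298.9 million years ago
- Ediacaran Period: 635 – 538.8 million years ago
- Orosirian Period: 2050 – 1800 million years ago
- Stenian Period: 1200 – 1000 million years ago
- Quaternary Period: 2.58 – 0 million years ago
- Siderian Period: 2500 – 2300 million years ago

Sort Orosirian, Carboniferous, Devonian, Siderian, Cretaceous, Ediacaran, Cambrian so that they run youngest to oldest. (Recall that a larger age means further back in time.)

Cretaceous, then Carboniferous, then Devonian, then Cambrian, then Ediacaran, then Orosirian, then Siderian

Read off each span (Ma): Orosirian 2050–1800; Carboniferous 358.9–298.9; Devonian 419.2–358.9; Siderian 2500–2300; Cretaceous 145–66; Ediacaran 635–538.8; Cambrian 538.8–485.4.
Larger Ma is older, so oldest→youngest is Siderian, Orosirian, Ediacaran, Cambrian, Devonian, Carboniferous, Cretaceous; reverse it for youngest→oldest.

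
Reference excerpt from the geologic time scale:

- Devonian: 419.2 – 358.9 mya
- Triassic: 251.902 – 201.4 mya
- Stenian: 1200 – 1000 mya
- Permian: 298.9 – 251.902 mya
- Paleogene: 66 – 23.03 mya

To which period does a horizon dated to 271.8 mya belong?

Permian

271.8 Ma lies between 298.9 and 251.902 Ma, so it falls in the Permian.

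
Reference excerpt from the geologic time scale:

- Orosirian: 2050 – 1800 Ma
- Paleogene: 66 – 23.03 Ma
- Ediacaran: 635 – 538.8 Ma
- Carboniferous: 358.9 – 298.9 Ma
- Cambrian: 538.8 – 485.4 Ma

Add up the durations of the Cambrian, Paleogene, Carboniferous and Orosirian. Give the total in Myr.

406.37 million years

Each duration: Cambrian = 53.4; Paleogene = 42.97; Carboniferous = 60; Orosirian = 250.
Sum: 53.4 + 42.97 + 60 + 250 = 406.37 Myr.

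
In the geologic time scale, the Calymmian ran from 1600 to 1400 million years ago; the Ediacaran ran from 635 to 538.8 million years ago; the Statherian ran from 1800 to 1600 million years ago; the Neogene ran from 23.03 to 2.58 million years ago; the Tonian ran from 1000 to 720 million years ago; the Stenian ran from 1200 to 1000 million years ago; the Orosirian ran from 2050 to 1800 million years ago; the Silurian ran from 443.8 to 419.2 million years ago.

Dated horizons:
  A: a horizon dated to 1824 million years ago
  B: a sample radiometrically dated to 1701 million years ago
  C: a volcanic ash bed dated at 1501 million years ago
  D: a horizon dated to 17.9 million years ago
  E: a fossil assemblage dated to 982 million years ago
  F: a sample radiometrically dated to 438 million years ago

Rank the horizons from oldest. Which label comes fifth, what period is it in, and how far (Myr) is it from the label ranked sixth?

F, in the Silurian; 420.1 million years to D

Sorted oldest-first by Ma: A (1824), B (1701), C (1501), E (982), F (438), D (17.9).
The fifth oldest is F at 438 Ma, which lies in 443.8–419.2 Ma: the Silurian.
The sixth oldest is D at 17.9 Ma; separation = |438 − 17.9| = 420.1 Myr.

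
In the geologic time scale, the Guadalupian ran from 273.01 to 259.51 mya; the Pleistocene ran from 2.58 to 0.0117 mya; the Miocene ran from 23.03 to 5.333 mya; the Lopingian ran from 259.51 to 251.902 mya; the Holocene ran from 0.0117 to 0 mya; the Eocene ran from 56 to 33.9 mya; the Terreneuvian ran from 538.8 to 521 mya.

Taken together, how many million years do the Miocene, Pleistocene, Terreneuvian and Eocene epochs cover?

60.1653 million years

Each duration: Miocene = 17.697; Pleistocene = 2.5683; Terreneuvian = 17.8; Eocene = 22.1.
Sum: 17.697 + 2.5683 + 17.8 + 22.1 = 60.1653 Myr.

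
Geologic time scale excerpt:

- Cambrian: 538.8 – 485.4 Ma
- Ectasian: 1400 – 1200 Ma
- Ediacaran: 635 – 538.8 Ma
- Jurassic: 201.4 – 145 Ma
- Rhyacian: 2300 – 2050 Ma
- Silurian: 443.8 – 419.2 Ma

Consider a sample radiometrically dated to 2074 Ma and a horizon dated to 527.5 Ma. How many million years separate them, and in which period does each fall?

Elapsed time: 2074 − 527.5 = 1546.5 Myr.
2074 Ma lies within 2300–2050 Ma: Rhyacian.
527.5 Ma lies within 538.8–485.4 Ma: Cambrian.

1546.5 million years apart; the first in the Rhyacian, the second in the Cambrian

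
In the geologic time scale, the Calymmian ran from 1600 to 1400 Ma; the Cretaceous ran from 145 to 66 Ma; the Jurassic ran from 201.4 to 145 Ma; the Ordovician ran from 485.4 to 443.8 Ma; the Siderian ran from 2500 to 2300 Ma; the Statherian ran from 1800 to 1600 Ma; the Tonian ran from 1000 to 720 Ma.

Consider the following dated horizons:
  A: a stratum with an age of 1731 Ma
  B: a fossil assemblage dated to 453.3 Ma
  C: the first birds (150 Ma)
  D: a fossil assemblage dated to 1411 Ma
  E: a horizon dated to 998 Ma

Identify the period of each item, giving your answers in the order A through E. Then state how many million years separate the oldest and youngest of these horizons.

Match each age against the start–end ranges in the excerpt: A = 1731 Ma → Statherian (1800–1600); B = 453.3 Ma → Ordovician (485.4–443.8); C = 150 Ma → Jurassic (201.4–145); D = 1411 Ma → Calymmian (1600–1400); E = 998 Ma → Tonian (1000–720).
The largest age is 1731 Ma and the smallest is 150 Ma; their difference is 1581 Myr.

A — Statherian; B — Ordovician; C — Jurassic; D — Calymmian; E — Tonian; span 1581 million years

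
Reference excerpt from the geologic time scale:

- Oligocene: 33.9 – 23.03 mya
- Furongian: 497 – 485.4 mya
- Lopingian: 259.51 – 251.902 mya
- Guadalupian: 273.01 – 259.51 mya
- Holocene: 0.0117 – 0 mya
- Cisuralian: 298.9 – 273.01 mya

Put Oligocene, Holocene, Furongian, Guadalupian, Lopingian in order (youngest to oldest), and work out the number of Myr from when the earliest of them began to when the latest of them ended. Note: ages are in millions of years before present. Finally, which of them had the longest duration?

Holocene, Oligocene, Lopingian, Guadalupian, Furongian; total span 497 Myr; longest is Guadalupian

From the excerpt: Oligocene 33.9–23.03; Holocene 0.0117–0; Furongian 497–485.4; Guadalupian 273.01–259.51; Lopingian 259.51–251.902 (Ma).
Larger Ma is earlier, so the oldest is Furongian and the youngest is Holocene; youngest to oldest: Holocene, Oligocene, Lopingian, Guadalupian, Furongian.
Oldest start 497 minus youngest end 0 gives 497 Myr overall.
Individual lengths (start − end): Furongian 11.6; Lopingian 7.608; Oligocene 10.87; Guadalupian 13.5; Holocene 0.0117. The largest is Guadalupian at 13.5 Myr.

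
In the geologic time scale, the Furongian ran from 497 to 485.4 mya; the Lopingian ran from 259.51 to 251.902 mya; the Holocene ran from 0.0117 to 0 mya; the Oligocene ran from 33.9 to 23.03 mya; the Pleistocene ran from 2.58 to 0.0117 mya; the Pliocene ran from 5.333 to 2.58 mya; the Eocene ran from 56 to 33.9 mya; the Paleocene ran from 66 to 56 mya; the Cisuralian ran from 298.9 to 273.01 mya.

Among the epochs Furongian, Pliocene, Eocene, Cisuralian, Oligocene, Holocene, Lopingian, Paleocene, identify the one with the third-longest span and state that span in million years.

Durations: Furongian 11.6; Pliocene 2.753; Eocene 22.1; Cisuralian 25.89; Oligocene 10.87; Holocene 0.0117; Lopingian 7.608; Paleocene 10 Myr.
Sorted longest-first: Cisuralian (25.89), Eocene (22.1), Furongian (11.6), Oligocene (10.87), Paleocene (10), Lopingian (7.608), Pliocene (2.753), Holocene (0.0117).
The third longest is Furongian at 11.6 Myr.

Furongian, 11.6 million years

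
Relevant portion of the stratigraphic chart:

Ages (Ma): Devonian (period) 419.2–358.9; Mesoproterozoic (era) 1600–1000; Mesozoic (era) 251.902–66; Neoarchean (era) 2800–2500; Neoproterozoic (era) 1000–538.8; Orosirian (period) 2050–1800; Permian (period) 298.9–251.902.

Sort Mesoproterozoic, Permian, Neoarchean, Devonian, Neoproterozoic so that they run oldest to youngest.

Neoarchean, Mesoproterozoic, Neoproterozoic, Devonian, Permian

The oldest of these is Neoarchean (starts 2800 Ma) and the youngest is Permian (ends 251.902 Ma).
In between, by decreasing start age: Mesoproterozoic (1600), Neoproterozoic (1000), Devonian (419.2).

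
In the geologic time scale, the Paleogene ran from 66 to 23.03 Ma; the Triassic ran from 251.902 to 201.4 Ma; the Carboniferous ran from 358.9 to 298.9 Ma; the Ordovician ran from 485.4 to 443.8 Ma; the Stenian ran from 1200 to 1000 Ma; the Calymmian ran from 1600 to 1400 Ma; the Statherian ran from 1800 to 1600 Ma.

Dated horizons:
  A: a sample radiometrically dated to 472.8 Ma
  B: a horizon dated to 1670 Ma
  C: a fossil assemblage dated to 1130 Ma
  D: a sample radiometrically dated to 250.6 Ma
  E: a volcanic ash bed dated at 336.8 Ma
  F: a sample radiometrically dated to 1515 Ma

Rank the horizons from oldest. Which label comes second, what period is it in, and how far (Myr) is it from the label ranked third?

F, in the Calymmian; 385 million years to C

Larger Ma means older, so oldest first: B 1670 > F 1515 > C 1130 > A 472.8 > E 336.8 > D 250.6.
Counting 2 along gives F (1515 Ma); the excerpt puts that inside the Calymmian, 1600–1400 Ma.
Next in line is C (1130 Ma), and 1515 − 1130 = 385 Myr.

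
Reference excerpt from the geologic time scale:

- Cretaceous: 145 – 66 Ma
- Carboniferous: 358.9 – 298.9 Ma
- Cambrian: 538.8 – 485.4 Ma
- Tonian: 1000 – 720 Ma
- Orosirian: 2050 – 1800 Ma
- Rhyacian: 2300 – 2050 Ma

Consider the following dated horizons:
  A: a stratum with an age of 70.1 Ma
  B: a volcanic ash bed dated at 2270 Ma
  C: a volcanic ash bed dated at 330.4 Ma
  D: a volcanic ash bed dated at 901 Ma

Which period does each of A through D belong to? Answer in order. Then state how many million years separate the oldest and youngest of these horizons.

A — Cretaceous; B — Rhyacian; C — Carboniferous; D — Tonian; span 2199.9 million years

Match each age against the start–end ranges in the excerpt: A = 70.1 Ma → Cretaceous (145–66); B = 2270 Ma → Rhyacian (2300–2050); C = 330.4 Ma → Carboniferous (358.9–298.9); D = 901 Ma → Tonian (1000–720).
The largest age is 2270 Ma and the smallest is 70.1 Ma; their difference is 2199.9 Myr.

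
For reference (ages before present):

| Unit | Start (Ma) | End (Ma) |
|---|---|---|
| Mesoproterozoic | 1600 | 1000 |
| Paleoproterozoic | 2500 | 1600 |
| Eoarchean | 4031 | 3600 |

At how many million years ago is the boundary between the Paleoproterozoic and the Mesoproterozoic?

1600 Ma

The Paleoproterozoic ends and the Mesoproterozoic begins at 1600 Ma.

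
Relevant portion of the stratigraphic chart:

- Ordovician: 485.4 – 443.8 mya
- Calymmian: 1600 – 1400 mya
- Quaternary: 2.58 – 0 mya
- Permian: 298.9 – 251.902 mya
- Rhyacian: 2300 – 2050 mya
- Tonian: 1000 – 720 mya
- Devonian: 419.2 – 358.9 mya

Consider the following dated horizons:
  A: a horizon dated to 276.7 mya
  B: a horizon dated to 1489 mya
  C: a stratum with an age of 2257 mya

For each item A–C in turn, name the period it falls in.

Match each age against the start–end ranges in the excerpt: A = 276.7 Ma → Permian (298.9–251.902); B = 1489 Ma → Calymmian (1600–1400); C = 2257 Ma → Rhyacian (2300–2050).

A — Permian; B — Calymmian; C — Rhyacian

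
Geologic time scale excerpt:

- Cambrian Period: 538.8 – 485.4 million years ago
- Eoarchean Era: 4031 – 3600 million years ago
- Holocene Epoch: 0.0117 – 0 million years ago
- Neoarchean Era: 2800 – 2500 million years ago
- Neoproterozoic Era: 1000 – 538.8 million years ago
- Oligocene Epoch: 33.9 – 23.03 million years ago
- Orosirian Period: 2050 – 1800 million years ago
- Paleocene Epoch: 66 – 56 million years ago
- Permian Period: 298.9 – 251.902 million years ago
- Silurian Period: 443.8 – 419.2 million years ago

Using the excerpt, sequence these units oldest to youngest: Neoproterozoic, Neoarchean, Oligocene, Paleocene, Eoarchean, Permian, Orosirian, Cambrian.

Sorting by start age (descending Ma, since larger Ma = older): Eoarchean start 4031, Neoarchean start 2800, Orosirian start 2050, Neoproterozoic start 1000, Cambrian start 538.8, Permian start 298.9, Paleocene start 66, Oligocene start 33.9.

Eoarchean, then Neoarchean, then Orosirian, then Neoproterozoic, then Cambrian, then Permian, then Paleocene, then Oligocene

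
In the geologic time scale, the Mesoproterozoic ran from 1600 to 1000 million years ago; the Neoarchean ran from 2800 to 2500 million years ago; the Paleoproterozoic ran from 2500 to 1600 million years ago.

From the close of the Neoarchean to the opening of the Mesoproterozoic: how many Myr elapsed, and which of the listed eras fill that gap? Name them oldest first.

The Neoarchean closes at 2500 Ma and the Mesoproterozoic opens at 1600 Ma, so the interval is 2500 − 1600 = 900 Myr.
An era fits inside if it starts at or after 2500 Ma and ends at or before 1600 Ma; oldest first that gives Paleoproterozoic.

900 million years; Paleoproterozoic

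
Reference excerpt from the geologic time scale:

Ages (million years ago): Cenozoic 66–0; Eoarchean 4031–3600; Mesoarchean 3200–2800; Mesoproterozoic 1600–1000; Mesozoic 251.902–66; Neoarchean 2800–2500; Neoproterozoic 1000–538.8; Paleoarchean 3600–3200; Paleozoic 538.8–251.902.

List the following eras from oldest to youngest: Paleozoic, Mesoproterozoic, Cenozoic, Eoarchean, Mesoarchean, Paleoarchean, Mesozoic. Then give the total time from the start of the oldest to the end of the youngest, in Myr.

Eoarchean, Paleoarchean, Mesoarchean, Mesoproterozoic, Paleozoic, Mesozoic, Cenozoic; total span 4031 Myr

From the excerpt: Paleozoic 538.8–251.902; Mesoproterozoic 1600–1000; Cenozoic 66–0; Eoarchean 4031–3600; Mesoarchean 3200–2800; Paleoarchean 3600–3200; Mesozoic 251.902–66 (Ma).
Larger Ma is earlier, so the oldest is Eoarchean and the youngest is Cenozoic; oldest to youngest: Eoarchean, Paleoarchean, Mesoarchean, Mesoproterozoic, Paleozoic, Mesozoic, Cenozoic.
Oldest start 4031 minus youngest end 0 gives 4031 Myr overall.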